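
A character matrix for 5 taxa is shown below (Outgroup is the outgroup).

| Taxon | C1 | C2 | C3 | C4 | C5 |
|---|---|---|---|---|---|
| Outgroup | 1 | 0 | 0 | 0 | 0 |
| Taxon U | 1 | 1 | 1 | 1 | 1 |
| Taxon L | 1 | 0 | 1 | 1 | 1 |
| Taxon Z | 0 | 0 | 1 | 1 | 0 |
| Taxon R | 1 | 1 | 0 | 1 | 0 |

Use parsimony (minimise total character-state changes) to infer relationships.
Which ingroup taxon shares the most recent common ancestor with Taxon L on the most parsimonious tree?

Taxon U

Character polarity is set by the outgroup: the derived state is whichever differs from the outgroup's state, so for C1 the derived state is '0', and for the remaining characters it is '1'.
C1: derived state '0' in Taxon Z only — an autapomorphy, so it tells us nothing about relationships among taxa.
C2 (state '1') occurs in Taxon R and Taxon U but conflicts with the nesting implied by the other characters — most parsimoniously interpreted as homoplasy.
Only Taxon L, Taxon U, and Taxon Z show the derived state '1' for C3, supporting them as a clade.
All ingroup taxa share the derived state '1' for C4; it defines the ingroup but does not resolve relationships within it.
Only Taxon L and Taxon U show the derived state '1' for C5, supporting them as a clade.
Most parsimonious ingroup topology: (((Taxon U,Taxon L),Taxon Z),Taxon R).
Taxon L and Taxon U form a cherry on this tree, so they are sister taxa.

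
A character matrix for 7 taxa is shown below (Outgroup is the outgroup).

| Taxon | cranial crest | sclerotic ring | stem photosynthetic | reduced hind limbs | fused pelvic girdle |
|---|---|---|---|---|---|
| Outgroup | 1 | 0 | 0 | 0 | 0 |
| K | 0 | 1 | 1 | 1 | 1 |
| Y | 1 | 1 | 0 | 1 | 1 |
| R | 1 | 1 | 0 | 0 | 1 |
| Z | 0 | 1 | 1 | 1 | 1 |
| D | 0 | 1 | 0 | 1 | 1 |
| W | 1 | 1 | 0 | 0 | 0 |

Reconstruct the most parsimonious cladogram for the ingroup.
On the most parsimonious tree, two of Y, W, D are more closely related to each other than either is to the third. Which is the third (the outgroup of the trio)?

W

Character polarity is set by the outgroup: the derived state is whichever differs from the outgroup's state, so for cranial crest the derived state is '0', and for the remaining characters it is '1'.
Only D, K, and Z show the derived state '0' for cranial crest, supporting them as a clade.
sclerotic ring (derived state '1') is shared by all ingroup taxa — unites the whole ingroup.
Only K and Z show the derived state '1' for stem photosynthetic, supporting them as a clade.
Only D, K, Y, and Z show the derived state '1' for reduced hind limbs, supporting them as a clade.
fused pelvic girdle: derived state '1' in D, K, R, Y, and Z only — synapomorphy for {D, K, R, Y, Z}.
Most parsimonious ingroup topology: (((((K,Z),D),Y),R),W).
Y and D share a more recent common ancestor with each other than either does with W, so W is the least closely related of the three.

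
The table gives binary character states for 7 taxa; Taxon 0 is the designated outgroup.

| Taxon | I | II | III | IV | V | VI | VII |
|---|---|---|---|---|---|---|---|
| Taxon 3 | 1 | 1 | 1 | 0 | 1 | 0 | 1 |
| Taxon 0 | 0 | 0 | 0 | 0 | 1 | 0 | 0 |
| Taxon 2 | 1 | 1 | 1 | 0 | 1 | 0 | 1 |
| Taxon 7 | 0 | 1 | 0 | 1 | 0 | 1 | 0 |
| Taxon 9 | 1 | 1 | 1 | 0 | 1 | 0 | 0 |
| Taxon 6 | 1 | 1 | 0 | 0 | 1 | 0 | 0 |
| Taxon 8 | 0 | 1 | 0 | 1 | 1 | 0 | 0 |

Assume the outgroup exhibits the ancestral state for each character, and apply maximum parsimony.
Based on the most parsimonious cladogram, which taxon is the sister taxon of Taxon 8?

Taxon 7

Character polarity is set by the outgroup: the derived state is whichever differs from the outgroup's state, so for V the derived state is '0', and for the remaining characters it is '1'.
I: derived state '1' in Taxon 2, Taxon 3, Taxon 6, and Taxon 9 only — synapomorphy for {Taxon 2, Taxon 3, Taxon 6, Taxon 9}.
II (derived state '1') is shared by all ingroup taxa — unites the whole ingroup.
III: derived state '1' in Taxon 2, Taxon 3, and Taxon 9 only — synapomorphy for {Taxon 2, Taxon 3, Taxon 9}.
Only Taxon 7 and Taxon 8 show the derived state '1' for IV, supporting them as a clade.
V (derived state '0') is unique to Taxon 7 (autapomorphy; uninformative for grouping).
VI (derived state '1') is unique to Taxon 7 (autapomorphy; uninformative for grouping).
VII (derived state '1') is shared by Taxon 2 and Taxon 3 — a synapomorphy uniting that clade.
Most parsimonious ingroup topology: ((Taxon 6,((Taxon 3,Taxon 2),Taxon 9)),(Taxon 7,Taxon 8)).
Taxon 8 and Taxon 7 form a cherry on this tree, so they are sister taxa.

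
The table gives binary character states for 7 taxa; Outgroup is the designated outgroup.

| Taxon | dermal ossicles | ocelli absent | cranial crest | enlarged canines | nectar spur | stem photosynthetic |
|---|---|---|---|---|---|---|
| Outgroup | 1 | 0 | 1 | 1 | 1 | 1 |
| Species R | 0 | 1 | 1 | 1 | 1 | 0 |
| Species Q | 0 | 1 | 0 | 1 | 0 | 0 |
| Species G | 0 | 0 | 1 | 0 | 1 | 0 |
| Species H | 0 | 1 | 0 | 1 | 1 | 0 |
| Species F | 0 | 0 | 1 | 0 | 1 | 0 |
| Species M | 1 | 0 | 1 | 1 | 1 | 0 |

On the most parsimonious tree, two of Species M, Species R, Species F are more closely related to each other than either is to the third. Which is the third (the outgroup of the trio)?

Character polarity is set by the outgroup: the derived state is whichever differs from the outgroup's state, so for dermal ossicles, cranial crest, enlarged canines, nectar spur, stem photosynthetic the derived state is '0', and for the remaining characters it is '1'.
dermal ossicles (derived state '0') is shared by Species F, Species G, Species H, Species Q, and Species R — a synapomorphy uniting that clade.
ocelli absent (derived state '1') is shared by Species H, Species Q, and Species R — a synapomorphy uniting that clade.
cranial crest: derived state '0' in Species H and Species Q only — synapomorphy for {Species H, Species Q}.
enlarged canines (derived state '0') is shared by Species F and Species G — a synapomorphy uniting that clade.
nectar spur (derived state '0') is unique to Species Q (autapomorphy; uninformative for grouping).
stem photosynthetic (derived state '0') is shared by all ingroup taxa — unites the whole ingroup.
Most parsimonious ingroup topology: (((Species R,(Species Q,Species H)),(Species G,Species F)),Species M).
Species F and Species R share a more recent common ancestor with each other than either does with Species M, so Species M is the least closely related of the three.

Species M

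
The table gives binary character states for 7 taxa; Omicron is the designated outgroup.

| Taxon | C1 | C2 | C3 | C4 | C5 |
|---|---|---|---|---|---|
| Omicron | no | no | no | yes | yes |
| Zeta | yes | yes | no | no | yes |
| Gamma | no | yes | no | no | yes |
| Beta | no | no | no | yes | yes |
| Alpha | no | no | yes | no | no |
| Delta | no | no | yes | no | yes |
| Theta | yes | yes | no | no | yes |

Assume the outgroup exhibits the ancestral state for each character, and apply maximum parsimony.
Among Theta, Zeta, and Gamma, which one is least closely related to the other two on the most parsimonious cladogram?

Character polarity is set by the outgroup: the derived state is whichever differs from the outgroup's state, so for C4, C5 the derived state is 'no', and for the remaining characters it is 'yes'.
C1 (derived state 'yes') is shared by Theta and Zeta — a synapomorphy uniting that clade.
C2: derived state 'yes' in Gamma, Theta, and Zeta only — synapomorphy for {Gamma, Theta, Zeta}.
C3: derived state 'yes' in Alpha and Delta only — synapomorphy for {Alpha, Delta}.
C4 (derived state 'no') is shared by Alpha, Delta, Gamma, Theta, and Zeta — a synapomorphy uniting that clade.
C5 (derived state 'no') is unique to Alpha (autapomorphy; uninformative for grouping).
Most parsimonious ingroup topology: ((((Zeta,Theta),Gamma),(Alpha,Delta)),Beta).
Zeta and Theta share a more recent common ancestor with each other than either does with Gamma, so Gamma is the least closely related of the three.

Gamma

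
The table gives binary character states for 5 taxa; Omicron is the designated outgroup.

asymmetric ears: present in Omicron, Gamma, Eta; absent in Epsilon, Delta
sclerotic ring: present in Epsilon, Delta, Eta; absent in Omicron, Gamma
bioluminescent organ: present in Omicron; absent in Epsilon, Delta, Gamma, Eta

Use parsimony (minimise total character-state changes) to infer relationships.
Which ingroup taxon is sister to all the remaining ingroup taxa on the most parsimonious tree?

Gamma

Character polarity is set by the outgroup: the derived state is whichever differs from the outgroup's state, so for asymmetric ears, bioluminescent organ the derived state is 'absent', and for the remaining characters it is 'present'.
Only Delta and Epsilon show the derived state 'absent' for asymmetric ears, supporting them as a clade.
Only Delta, Epsilon, and Eta show the derived state 'present' for sclerotic ring, supporting them as a clade.
bioluminescent organ (derived state 'absent') is shared by all ingroup taxa — unites the whole ingroup.
Most parsimonious ingroup topology: (((Epsilon,Delta),Eta),Gamma).
Gamma is sister to the clade containing all other ingroup taxa, so it is the earliest-diverging (most basal) ingroup lineage.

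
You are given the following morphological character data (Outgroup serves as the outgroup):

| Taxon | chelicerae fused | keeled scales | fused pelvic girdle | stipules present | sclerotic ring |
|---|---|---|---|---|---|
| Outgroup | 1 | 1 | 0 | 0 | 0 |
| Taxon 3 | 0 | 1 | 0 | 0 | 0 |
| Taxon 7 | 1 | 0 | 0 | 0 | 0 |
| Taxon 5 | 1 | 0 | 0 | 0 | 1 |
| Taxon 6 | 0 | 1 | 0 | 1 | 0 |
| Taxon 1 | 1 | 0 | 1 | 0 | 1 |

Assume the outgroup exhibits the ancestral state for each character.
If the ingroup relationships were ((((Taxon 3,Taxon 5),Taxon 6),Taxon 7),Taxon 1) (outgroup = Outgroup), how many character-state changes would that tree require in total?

Map each character onto ((((Taxon 3,Taxon 5),Taxon 6),Taxon 7),Taxon 1) (rooted by Outgroup) and count the minimum state changes it requires (Fitch parsimony):
chelicerae fused: 2; keeled scales: 3; fused pelvic girdle: 1; stipules present: 1; sclerotic ring: 2.
Total tree length = 9.

9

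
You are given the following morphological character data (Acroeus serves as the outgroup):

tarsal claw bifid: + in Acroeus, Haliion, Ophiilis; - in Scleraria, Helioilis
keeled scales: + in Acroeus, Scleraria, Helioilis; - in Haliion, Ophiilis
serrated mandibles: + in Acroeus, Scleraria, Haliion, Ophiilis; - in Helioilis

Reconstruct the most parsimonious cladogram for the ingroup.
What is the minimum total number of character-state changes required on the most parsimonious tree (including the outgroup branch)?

3

The outgroup has state '+' for every character, so '-' is the derived state throughout.
tarsal claw bifid: derived state '-' in Helioilis and Scleraria only — synapomorphy for {Helioilis, Scleraria}.
keeled scales (derived state '-') is shared by Haliion and Ophiilis — a synapomorphy uniting that clade.
serrated mandibles (derived state '-') is unique to Helioilis (autapomorphy; uninformative for grouping).
Most parsimonious ingroup topology: ((Scleraria,Helioilis),(Haliion,Ophiilis)).
Changes per character on this tree: tarsal claw bifid: 1; keeled scales: 1; serrated mandibles: 1.
Total = 3.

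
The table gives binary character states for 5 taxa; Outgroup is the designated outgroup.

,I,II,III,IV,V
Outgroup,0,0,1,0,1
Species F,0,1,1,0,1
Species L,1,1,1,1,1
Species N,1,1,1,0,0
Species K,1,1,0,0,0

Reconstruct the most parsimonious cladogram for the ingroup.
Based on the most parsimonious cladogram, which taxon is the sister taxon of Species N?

Character polarity is set by the outgroup: the derived state is whichever differs from the outgroup's state, so for III, V the derived state is '0', and for the remaining characters it is '1'.
I (derived state '1') is shared by Species K, Species L, and Species N — a synapomorphy uniting that clade.
II (derived state '1') is shared by all ingroup taxa — unites the whole ingroup.
III: derived state '0' in Species K only — an autapomorphy, so it tells us nothing about relationships among taxa.
IV (derived state '1') is unique to Species L (autapomorphy; uninformative for grouping).
V (derived state '0') is shared by Species K and Species N — a synapomorphy uniting that clade.
Most parsimonious ingroup topology: (Species F,(Species L,(Species N,Species K))).
Species N and Species K form a cherry on this tree, so they are sister taxa.

Species K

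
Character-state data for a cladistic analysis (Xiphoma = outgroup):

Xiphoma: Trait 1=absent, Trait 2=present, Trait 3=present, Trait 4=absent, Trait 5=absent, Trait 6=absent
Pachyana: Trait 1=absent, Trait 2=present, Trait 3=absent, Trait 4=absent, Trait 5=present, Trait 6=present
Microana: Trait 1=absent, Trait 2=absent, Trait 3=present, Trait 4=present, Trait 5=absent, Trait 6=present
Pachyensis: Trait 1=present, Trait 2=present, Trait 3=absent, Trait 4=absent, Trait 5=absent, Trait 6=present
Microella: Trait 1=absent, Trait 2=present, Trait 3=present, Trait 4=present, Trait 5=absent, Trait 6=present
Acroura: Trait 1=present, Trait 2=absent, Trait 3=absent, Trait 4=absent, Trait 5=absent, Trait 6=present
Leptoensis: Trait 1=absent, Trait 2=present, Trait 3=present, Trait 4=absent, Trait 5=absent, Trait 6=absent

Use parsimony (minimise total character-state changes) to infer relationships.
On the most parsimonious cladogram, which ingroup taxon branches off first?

Leptoensis

Character polarity is set by the outgroup: the derived state is whichever differs from the outgroup's state, so for Trait 2, Trait 3 the derived state is 'absent', and for the remaining characters it is 'present'.
Trait 1: derived state 'present' in Acroura and Pachyensis only — synapomorphy for {Acroura, Pachyensis}.
Trait 2 (state 'absent') occurs in Acroura and Microana but conflicts with the nesting implied by the other characters — most parsimoniously interpreted as homoplasy.
Trait 3: derived state 'absent' in Acroura, Pachyana, and Pachyensis only — synapomorphy for {Acroura, Pachyana, Pachyensis}.
Only Microana and Microella show the derived state 'present' for Trait 4, supporting them as a clade.
Trait 5: derived state 'present' in Pachyana only — an autapomorphy, so it tells us nothing about relationships among taxa.
Trait 6 (derived state 'present') is shared by Acroura, Microana, Microella, Pachyana, and Pachyensis — a synapomorphy uniting that clade.
Most parsimonious ingroup topology: (((Pachyana,(Pachyensis,Acroura)),(Microana,Microella)),Leptoensis).
Leptoensis is sister to the clade containing all other ingroup taxa, so it is the earliest-diverging (most basal) ingroup lineage.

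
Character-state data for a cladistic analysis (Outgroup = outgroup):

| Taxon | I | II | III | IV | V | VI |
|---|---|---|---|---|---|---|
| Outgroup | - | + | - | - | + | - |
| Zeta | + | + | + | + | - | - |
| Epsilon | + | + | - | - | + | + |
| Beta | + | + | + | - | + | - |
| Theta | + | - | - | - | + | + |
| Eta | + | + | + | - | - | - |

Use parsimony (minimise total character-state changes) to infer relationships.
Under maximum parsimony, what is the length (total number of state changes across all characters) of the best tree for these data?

6

Character polarity is set by the outgroup: the derived state is whichever differs from the outgroup's state, so for II, V the derived state is '-', and for the remaining characters it is '+'.
All ingroup taxa share the derived state '+' for I; it defines the ingroup but does not resolve relationships within it.
II (derived state '-') is unique to Theta (autapomorphy; uninformative for grouping).
Only Beta, Eta, and Zeta show the derived state '+' for III, supporting them as a clade.
IV (derived state '+') is unique to Zeta (autapomorphy; uninformative for grouping).
Only Eta and Zeta show the derived state '-' for V, supporting them as a clade.
Only Epsilon and Theta show the derived state '+' for VI, supporting them as a clade.
Most parsimonious ingroup topology: (((Zeta,Eta),Beta),(Epsilon,Theta)).
Changes per character on this tree: I: 1; II: 1; III: 1; IV: 1; V: 1; VI: 1.
Total = 6.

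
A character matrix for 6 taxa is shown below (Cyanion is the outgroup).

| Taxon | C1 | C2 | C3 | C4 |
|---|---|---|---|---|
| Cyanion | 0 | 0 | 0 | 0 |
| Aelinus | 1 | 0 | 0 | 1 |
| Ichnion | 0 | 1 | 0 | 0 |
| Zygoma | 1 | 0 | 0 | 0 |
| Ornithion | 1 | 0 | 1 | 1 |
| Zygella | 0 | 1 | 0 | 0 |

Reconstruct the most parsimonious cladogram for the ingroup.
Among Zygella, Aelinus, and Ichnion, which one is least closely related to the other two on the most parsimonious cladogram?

Aelinus

The outgroup has state '0' for every character, so '1' is the derived state throughout.
Only Aelinus, Ornithion, and Zygoma show the derived state '1' for C1, supporting them as a clade.
C2: derived state '1' in Ichnion and Zygella only — synapomorphy for {Ichnion, Zygella}.
C3: derived state '1' in Ornithion only — an autapomorphy, so it tells us nothing about relationships among taxa.
Only Aelinus and Ornithion show the derived state '1' for C4, supporting them as a clade.
Most parsimonious ingroup topology: (((Aelinus,Ornithion),Zygoma),(Ichnion,Zygella)).
Zygella and Ichnion share a more recent common ancestor with each other than either does with Aelinus, so Aelinus is the least closely related of the three.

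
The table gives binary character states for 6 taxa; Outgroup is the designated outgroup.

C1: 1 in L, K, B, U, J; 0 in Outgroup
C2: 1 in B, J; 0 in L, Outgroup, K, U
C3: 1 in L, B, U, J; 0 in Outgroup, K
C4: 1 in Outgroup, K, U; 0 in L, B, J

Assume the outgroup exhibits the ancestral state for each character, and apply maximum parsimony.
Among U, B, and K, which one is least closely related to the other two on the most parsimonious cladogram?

K

Character polarity is set by the outgroup: the derived state is whichever differs from the outgroup's state, so for C4 the derived state is '0', and for the remaining characters it is '1'.
All ingroup taxa share the derived state '1' for C1; it defines the ingroup but does not resolve relationships within it.
C2 (derived state '1') is shared by B and J — a synapomorphy uniting that clade.
Only B, J, L, and U show the derived state '1' for C3, supporting them as a clade.
C4: derived state '0' in B, J, and L only — synapomorphy for {B, J, L}.
Most parsimonious ingroup topology: (K,(U,(L,(B,J)))).
B and U share a more recent common ancestor with each other than either does with K, so K is the least closely related of the three.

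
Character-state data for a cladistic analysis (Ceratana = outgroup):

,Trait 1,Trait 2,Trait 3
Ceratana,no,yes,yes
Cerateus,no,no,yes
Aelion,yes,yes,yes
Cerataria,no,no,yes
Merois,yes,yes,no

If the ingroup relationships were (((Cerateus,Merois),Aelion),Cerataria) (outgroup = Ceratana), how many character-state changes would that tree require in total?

Map each character onto (((Cerateus,Merois),Aelion),Cerataria) (rooted by Ceratana) and count the minimum state changes it requires (Fitch parsimony):
Trait 1: 2; Trait 2: 2; Trait 3: 1.
Total tree length = 5.

5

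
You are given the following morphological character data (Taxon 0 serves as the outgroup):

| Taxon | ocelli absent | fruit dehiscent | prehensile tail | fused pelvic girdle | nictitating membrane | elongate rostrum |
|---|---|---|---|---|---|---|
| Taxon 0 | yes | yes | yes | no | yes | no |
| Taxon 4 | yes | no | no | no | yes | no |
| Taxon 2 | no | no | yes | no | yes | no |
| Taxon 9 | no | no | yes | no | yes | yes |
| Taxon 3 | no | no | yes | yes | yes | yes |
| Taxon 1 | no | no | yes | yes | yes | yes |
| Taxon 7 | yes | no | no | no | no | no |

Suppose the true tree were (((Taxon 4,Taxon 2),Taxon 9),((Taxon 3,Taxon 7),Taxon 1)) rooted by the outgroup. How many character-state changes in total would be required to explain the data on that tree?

Map each character onto (((Taxon 4,Taxon 2),Taxon 9),((Taxon 3,Taxon 7),Taxon 1)) (rooted by Taxon 0) and count the minimum state changes it requires (Fitch parsimony):
ocelli absent: 3; fruit dehiscent: 1; prehensile tail: 2; fused pelvic girdle: 2; nictitating membrane: 1; elongate rostrum: 3.
Total tree length = 12.

12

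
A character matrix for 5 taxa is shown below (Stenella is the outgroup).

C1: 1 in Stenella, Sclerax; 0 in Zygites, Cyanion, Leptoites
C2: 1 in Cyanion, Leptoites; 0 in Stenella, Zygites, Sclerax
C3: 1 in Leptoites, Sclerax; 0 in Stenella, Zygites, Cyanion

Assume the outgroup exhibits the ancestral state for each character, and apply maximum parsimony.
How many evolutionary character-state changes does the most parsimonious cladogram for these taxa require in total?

4

Character polarity is set by the outgroup: the derived state is whichever differs from the outgroup's state, so for C1 the derived state is '0', and for the remaining characters it is '1'.
C1 (derived state '0') is shared by Cyanion, Leptoites, and Zygites — a synapomorphy uniting that clade.
Only Cyanion and Leptoites show the derived state '1' for C2, supporting them as a clade.
C3 (state '1') occurs in Leptoites and Sclerax but conflicts with the nesting implied by the other characters — most parsimoniously interpreted as homoplasy.
Most parsimonious ingroup topology: ((Zygites,(Cyanion,Leptoites)),Sclerax).
Changes per character on this tree: C1: 1; C2: 1; C3: 2.
Total = 4.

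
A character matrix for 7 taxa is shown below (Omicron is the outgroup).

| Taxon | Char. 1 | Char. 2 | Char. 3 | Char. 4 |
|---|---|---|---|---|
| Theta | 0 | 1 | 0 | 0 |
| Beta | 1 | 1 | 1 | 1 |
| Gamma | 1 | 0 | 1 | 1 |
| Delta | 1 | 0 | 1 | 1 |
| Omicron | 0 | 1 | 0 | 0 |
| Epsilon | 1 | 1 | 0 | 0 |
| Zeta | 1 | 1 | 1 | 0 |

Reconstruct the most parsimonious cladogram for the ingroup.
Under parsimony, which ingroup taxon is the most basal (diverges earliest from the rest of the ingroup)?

Theta

Character polarity is set by the outgroup: the derived state is whichever differs from the outgroup's state, so for Char. 2 the derived state is '0', and for the remaining characters it is '1'.
Only Beta, Delta, Epsilon, Gamma, and Zeta show the derived state '1' for Char. 1, supporting them as a clade.
Char. 2 (derived state '0') is shared by Delta and Gamma — a synapomorphy uniting that clade.
Char. 3: derived state '1' in Beta, Delta, Gamma, and Zeta only — synapomorphy for {Beta, Delta, Gamma, Zeta}.
Char. 4 (derived state '1') is shared by Beta, Delta, and Gamma — a synapomorphy uniting that clade.
Most parsimonious ingroup topology: (((Zeta,((Delta,Gamma),Beta)),Epsilon),Theta).
Theta is sister to the clade containing all other ingroup taxa, so it is the earliest-diverging (most basal) ingroup lineage.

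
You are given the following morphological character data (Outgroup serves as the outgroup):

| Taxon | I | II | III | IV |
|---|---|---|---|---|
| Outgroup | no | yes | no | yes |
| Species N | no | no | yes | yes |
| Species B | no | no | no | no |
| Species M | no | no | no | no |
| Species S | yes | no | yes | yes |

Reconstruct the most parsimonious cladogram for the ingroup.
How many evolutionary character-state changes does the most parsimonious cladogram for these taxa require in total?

Character polarity is set by the outgroup: the derived state is whichever differs from the outgroup's state, so for II, IV the derived state is 'no', and for the remaining characters it is 'yes'.
I (derived state 'yes') is unique to Species S (autapomorphy; uninformative for grouping).
II (derived state 'no') is shared by all ingroup taxa — unites the whole ingroup.
Only Species N and Species S show the derived state 'yes' for III, supporting them as a clade.
IV (derived state 'no') is shared by Species B and Species M — a synapomorphy uniting that clade.
Most parsimonious ingroup topology: ((Species N,Species S),(Species B,Species M)).
Changes per character on this tree: I: 1; II: 1; III: 1; IV: 1.
Total = 4.

4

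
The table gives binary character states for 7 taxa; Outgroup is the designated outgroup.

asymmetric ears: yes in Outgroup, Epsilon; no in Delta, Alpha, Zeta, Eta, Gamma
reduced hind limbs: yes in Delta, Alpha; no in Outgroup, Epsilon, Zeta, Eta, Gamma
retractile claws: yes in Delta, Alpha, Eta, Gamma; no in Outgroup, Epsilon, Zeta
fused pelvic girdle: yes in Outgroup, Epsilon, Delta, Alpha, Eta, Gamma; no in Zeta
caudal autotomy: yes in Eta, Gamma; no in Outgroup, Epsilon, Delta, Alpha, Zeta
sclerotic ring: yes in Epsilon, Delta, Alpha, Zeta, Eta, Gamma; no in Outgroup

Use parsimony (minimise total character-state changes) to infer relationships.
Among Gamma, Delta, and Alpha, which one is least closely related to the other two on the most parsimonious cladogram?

Gamma

Character polarity is set by the outgroup: the derived state is whichever differs from the outgroup's state, so for asymmetric ears, fused pelvic girdle the derived state is 'no', and for the remaining characters it is 'yes'.
asymmetric ears: derived state 'no' in Alpha, Delta, Eta, Gamma, and Zeta only — synapomorphy for {Alpha, Delta, Eta, Gamma, Zeta}.
reduced hind limbs (derived state 'yes') is shared by Alpha and Delta — a synapomorphy uniting that clade.
retractile claws: derived state 'yes' in Alpha, Delta, Eta, and Gamma only — synapomorphy for {Alpha, Delta, Eta, Gamma}.
fused pelvic girdle (derived state 'no') is unique to Zeta (autapomorphy; uninformative for grouping).
caudal autotomy: derived state 'yes' in Eta and Gamma only — synapomorphy for {Eta, Gamma}.
All ingroup taxa share the derived state 'yes' for sclerotic ring; it defines the ingroup but does not resolve relationships within it.
Most parsimonious ingroup topology: (Epsilon,(((Delta,Alpha),(Eta,Gamma)),Zeta)).
Alpha and Delta share a more recent common ancestor with each other than either does with Gamma, so Gamma is the least closely related of the three.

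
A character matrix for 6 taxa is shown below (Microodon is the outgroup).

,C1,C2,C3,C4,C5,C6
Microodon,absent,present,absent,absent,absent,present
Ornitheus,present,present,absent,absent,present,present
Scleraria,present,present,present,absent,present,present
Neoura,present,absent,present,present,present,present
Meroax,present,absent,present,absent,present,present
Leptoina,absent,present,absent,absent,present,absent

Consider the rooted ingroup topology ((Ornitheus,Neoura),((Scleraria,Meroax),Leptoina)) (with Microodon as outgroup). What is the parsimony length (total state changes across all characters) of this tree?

9

Map each character onto ((Ornitheus,Neoura),((Scleraria,Meroax),Leptoina)) (rooted by Microodon) and count the minimum state changes it requires (Fitch parsimony):
C1: 2; C2: 2; C3: 2; C4: 1; C5: 1; C6: 1.
Total tree length = 9.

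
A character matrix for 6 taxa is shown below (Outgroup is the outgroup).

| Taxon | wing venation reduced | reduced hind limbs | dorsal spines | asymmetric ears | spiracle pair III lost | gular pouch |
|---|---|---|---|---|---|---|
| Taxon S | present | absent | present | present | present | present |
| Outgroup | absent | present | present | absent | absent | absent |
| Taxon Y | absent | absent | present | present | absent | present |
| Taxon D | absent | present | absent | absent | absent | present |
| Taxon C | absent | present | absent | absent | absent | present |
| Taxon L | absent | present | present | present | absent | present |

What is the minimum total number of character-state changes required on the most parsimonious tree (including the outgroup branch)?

6

Character polarity is set by the outgroup: the derived state is whichever differs from the outgroup's state, so for reduced hind limbs, dorsal spines the derived state is 'absent', and for the remaining characters it is 'present'.
wing venation reduced (derived state 'present') is unique to Taxon S (autapomorphy; uninformative for grouping).
reduced hind limbs (derived state 'absent') is shared by Taxon S and Taxon Y — a synapomorphy uniting that clade.
dorsal spines: derived state 'absent' in Taxon C and Taxon D only — synapomorphy for {Taxon C, Taxon D}.
Only Taxon L, Taxon S, and Taxon Y show the derived state 'present' for asymmetric ears, supporting them as a clade.
spiracle pair III lost: derived state 'present' in Taxon S only — an autapomorphy, so it tells us nothing about relationships among taxa.
gular pouch (derived state 'present') is shared by all ingroup taxa — unites the whole ingroup.
Most parsimonious ingroup topology: ((Taxon L,(Taxon S,Taxon Y)),(Taxon C,Taxon D)).
Changes per character on this tree: wing venation reduced: 1; reduced hind limbs: 1; dorsal spines: 1; asymmetric ears: 1; spiracle pair III lost: 1; gular pouch: 1.
Total = 6.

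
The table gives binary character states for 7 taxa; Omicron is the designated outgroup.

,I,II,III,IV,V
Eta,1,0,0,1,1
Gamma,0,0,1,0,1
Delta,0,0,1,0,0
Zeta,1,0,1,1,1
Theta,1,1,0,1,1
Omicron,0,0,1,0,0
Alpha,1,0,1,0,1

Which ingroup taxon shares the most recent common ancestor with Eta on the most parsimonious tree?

Character polarity is set by the outgroup: the derived state is whichever differs from the outgroup's state, so for III the derived state is '0', and for the remaining characters it is '1'.
I (derived state '1') is shared by Alpha, Eta, Theta, and Zeta — a synapomorphy uniting that clade.
II (derived state '1') is unique to Theta (autapomorphy; uninformative for grouping).
III (derived state '0') is shared by Eta and Theta — a synapomorphy uniting that clade.
Only Eta, Theta, and Zeta show the derived state '1' for IV, supporting them as a clade.
V: derived state '1' in Alpha, Eta, Gamma, Theta, and Zeta only — synapomorphy for {Alpha, Eta, Gamma, Theta, Zeta}.
Most parsimonious ingroup topology: (((((Eta,Theta),Zeta),Alpha),Gamma),Delta).
Eta and Theta form a cherry on this tree, so they are sister taxa.

Theta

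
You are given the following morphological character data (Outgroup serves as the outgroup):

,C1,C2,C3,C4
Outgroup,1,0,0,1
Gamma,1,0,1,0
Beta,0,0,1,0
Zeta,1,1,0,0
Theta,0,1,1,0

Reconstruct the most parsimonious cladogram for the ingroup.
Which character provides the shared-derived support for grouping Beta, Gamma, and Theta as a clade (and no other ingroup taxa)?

Character polarity is set by the outgroup: the derived state is whichever differs from the outgroup's state, so for C1, C4 the derived state is '0', and for the remaining characters it is '1'.
C1 (derived state '0') is shared by Beta and Theta — a synapomorphy uniting that clade.
C2 groups Theta and Zeta, which is incompatible with the clades supported by the remaining characters; treating it as convergent (homoplasy) costs fewer steps than any alternative tree.
C3: derived state '1' in Beta, Gamma, and Theta only — synapomorphy for {Beta, Gamma, Theta}.
C4 (derived state '0') is shared by all ingroup taxa — unites the whole ingroup.
Most parsimonious ingroup topology: ((Gamma,(Beta,Theta)),Zeta).
The clade {Beta, Gamma, Theta} is supported by C3: its derived state '1' occurs in exactly those taxa and in no other taxon (including the outgroup).

C3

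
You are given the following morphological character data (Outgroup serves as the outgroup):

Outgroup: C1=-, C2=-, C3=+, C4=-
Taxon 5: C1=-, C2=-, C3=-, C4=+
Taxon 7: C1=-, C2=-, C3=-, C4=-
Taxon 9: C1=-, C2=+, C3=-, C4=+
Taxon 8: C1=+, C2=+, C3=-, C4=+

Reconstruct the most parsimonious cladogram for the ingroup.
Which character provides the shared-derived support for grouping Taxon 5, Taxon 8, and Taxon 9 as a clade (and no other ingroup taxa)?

C4

Character polarity is set by the outgroup: the derived state is whichever differs from the outgroup's state, so for C3 the derived state is '-', and for the remaining characters it is '+'.
C1: derived state '+' in Taxon 8 only — an autapomorphy, so it tells us nothing about relationships among taxa.
C2: derived state '+' in Taxon 8 and Taxon 9 only — synapomorphy for {Taxon 8, Taxon 9}.
C3 (derived state '-') is shared by all ingroup taxa — unites the whole ingroup.
C4 (derived state '+') is shared by Taxon 5, Taxon 8, and Taxon 9 — a synapomorphy uniting that clade.
Most parsimonious ingroup topology: ((Taxon 5,(Taxon 9,Taxon 8)),Taxon 7).
The clade {Taxon 5, Taxon 8, Taxon 9} is supported by C4: its derived state '+' occurs in exactly those taxa and in no other taxon (including the outgroup).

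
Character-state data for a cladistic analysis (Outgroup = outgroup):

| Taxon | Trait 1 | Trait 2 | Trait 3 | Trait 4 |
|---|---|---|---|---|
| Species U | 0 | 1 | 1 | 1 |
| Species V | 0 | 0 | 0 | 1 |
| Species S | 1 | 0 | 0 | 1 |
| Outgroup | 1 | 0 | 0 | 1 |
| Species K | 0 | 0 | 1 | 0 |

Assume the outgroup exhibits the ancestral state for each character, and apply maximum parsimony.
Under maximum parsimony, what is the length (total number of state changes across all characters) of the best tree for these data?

Character polarity is set by the outgroup: the derived state is whichever differs from the outgroup's state, so for Trait 1, Trait 4 the derived state is '0', and for the remaining characters it is '1'.
Only Species K, Species U, and Species V show the derived state '0' for Trait 1, supporting them as a clade.
Trait 2: derived state '1' in Species U only — an autapomorphy, so it tells us nothing about relationships among taxa.
Trait 3 (derived state '1') is shared by Species K and Species U — a synapomorphy uniting that clade.
Trait 4 (derived state '0') is unique to Species K (autapomorphy; uninformative for grouping).
Most parsimonious ingroup topology: (((Species K,Species U),Species V),Species S).
Changes per character on this tree: Trait 1: 1; Trait 2: 1; Trait 3: 1; Trait 4: 1.
Total = 4.

4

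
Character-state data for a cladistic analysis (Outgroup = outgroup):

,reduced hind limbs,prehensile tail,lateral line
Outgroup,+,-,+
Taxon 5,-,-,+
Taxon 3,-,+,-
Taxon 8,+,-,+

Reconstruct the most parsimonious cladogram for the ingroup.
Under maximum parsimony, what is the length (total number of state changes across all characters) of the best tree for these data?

Character polarity is set by the outgroup: the derived state is whichever differs from the outgroup's state, so for reduced hind limbs, lateral line the derived state is '-', and for the remaining characters it is '+'.
Only Taxon 3 and Taxon 5 show the derived state '-' for reduced hind limbs, supporting them as a clade.
prehensile tail: derived state '+' in Taxon 3 only — an autapomorphy, so it tells us nothing about relationships among taxa.
lateral line (derived state '-') is unique to Taxon 3 (autapomorphy; uninformative for grouping).
Most parsimonious ingroup topology: ((Taxon 5,Taxon 3),Taxon 8).
Changes per character on this tree: reduced hind limbs: 1; prehensile tail: 1; lateral line: 1.
Total = 3.

3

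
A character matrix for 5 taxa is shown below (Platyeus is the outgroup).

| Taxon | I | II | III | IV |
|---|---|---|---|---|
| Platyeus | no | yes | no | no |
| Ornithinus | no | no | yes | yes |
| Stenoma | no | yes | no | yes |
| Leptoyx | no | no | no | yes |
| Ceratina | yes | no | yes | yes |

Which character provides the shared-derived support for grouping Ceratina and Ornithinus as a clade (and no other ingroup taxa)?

III

Character polarity is set by the outgroup: the derived state is whichever differs from the outgroup's state, so for II the derived state is 'no', and for the remaining characters it is 'yes'.
I: derived state 'yes' in Ceratina only — an autapomorphy, so it tells us nothing about relationships among taxa.
II (derived state 'no') is shared by Ceratina, Leptoyx, and Ornithinus — a synapomorphy uniting that clade.
III (derived state 'yes') is shared by Ceratina and Ornithinus — a synapomorphy uniting that clade.
All ingroup taxa share the derived state 'yes' for IV; it defines the ingroup but does not resolve relationships within it.
Most parsimonious ingroup topology: (((Ornithinus,Ceratina),Leptoyx),Stenoma).
The clade {Ceratina, Ornithinus} is supported by III: its derived state 'yes' occurs in exactly those taxa and in no other taxon (including the outgroup).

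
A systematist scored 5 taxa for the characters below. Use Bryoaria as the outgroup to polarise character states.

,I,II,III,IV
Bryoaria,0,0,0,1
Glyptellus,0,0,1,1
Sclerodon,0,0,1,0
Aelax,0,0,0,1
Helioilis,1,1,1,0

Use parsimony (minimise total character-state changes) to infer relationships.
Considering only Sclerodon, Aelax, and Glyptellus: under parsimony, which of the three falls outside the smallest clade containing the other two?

Character polarity is set by the outgroup: the derived state is whichever differs from the outgroup's state, so for IV the derived state is '0', and for the remaining characters it is '1'.
I (derived state '1') is unique to Helioilis (autapomorphy; uninformative for grouping).
II (derived state '1') is unique to Helioilis (autapomorphy; uninformative for grouping).
Only Glyptellus, Helioilis, and Sclerodon show the derived state '1' for III, supporting them as a clade.
IV: derived state '0' in Helioilis and Sclerodon only — synapomorphy for {Helioilis, Sclerodon}.
Most parsimonious ingroup topology: ((Glyptellus,(Sclerodon,Helioilis)),Aelax).
Glyptellus and Sclerodon share a more recent common ancestor with each other than either does with Aelax, so Aelax is the least closely related of the three.

Aelax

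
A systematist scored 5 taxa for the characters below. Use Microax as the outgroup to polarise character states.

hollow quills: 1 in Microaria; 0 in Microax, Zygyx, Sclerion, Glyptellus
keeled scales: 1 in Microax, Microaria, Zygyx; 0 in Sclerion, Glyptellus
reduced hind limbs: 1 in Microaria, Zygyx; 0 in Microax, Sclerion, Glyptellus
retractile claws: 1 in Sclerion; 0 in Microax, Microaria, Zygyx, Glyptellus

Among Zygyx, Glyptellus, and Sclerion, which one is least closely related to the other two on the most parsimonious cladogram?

Character polarity is set by the outgroup: the derived state is whichever differs from the outgroup's state, so for keeled scales the derived state is '0', and for the remaining characters it is '1'.
hollow quills: derived state '1' in Microaria only — an autapomorphy, so it tells us nothing about relationships among taxa.
keeled scales: derived state '0' in Glyptellus and Sclerion only — synapomorphy for {Glyptellus, Sclerion}.
reduced hind limbs (derived state '1') is shared by Microaria and Zygyx — a synapomorphy uniting that clade.
retractile claws: derived state '1' in Sclerion only — an autapomorphy, so it tells us nothing about relationships among taxa.
Most parsimonious ingroup topology: ((Microaria,Zygyx),(Sclerion,Glyptellus)).
Glyptellus and Sclerion share a more recent common ancestor with each other than either does with Zygyx, so Zygyx is the least closely related of the three.

Zygyx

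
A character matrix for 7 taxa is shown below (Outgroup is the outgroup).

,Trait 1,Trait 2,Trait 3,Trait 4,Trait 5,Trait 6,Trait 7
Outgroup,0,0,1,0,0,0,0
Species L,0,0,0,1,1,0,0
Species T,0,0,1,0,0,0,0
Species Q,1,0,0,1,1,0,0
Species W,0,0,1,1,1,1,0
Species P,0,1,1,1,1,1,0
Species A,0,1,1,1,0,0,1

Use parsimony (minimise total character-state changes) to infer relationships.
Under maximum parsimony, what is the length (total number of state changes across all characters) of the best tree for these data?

Character polarity is set by the outgroup: the derived state is whichever differs from the outgroup's state, so for Trait 3 the derived state is '0', and for the remaining characters it is '1'.
Trait 1 (derived state '1') is unique to Species Q (autapomorphy; uninformative for grouping).
Trait 2 groups Species A and Species P, which is incompatible with the clades supported by the remaining characters; treating it as convergent (homoplasy) costs fewer steps than any alternative tree.
Trait 3: derived state '0' in Species L and Species Q only — synapomorphy for {Species L, Species Q}.
Trait 4: derived state '1' in Species A, Species L, Species P, Species Q, and Species W only — synapomorphy for {Species A, Species L, Species P, Species Q, Species W}.
Only Species L, Species P, Species Q, and Species W show the derived state '1' for Trait 5, supporting them as a clade.
Only Species P and Species W show the derived state '1' for Trait 6, supporting them as a clade.
Trait 7: derived state '1' in Species A only — an autapomorphy, so it tells us nothing about relationships among taxa.
Most parsimonious ingroup topology: ((((Species L,Species Q),(Species W,Species P)),Species A),Species T).
Changes per character on this tree: Trait 1: 1; Trait 2: 2; Trait 3: 1; Trait 4: 1; Trait 5: 1; Trait 6: 1; Trait 7: 1.
Total = 8.

8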